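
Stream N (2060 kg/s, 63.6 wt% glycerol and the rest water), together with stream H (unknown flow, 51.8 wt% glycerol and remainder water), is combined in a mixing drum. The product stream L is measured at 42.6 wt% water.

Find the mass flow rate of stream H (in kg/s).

2281 kg/s

Let H be the unknown flow. Total out = 2060 + H.
water balance: 749.84 + 0.482·H = 0.426·(2060 + H)
(0.482 − 0.426)·H = 0.426×2060 − 749.84 = 127.72
H = 127.72 / 0.056 = 2280.7 kg/s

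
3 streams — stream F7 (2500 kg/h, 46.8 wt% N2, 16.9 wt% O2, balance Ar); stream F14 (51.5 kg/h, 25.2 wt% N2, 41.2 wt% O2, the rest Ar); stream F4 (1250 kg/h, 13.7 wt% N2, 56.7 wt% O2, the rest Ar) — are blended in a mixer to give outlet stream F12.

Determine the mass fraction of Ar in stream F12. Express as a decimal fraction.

0.341

Total flow out = 2500 + 51.5 + 1250 = 3801.5 kg/h.
Ar in = 2500×0.363 + 51.5×0.336 + 1250×0.296 = 1294.8 kg/h.
Ar mass fraction in F12 = 1294.8/3801.5 = 0.341.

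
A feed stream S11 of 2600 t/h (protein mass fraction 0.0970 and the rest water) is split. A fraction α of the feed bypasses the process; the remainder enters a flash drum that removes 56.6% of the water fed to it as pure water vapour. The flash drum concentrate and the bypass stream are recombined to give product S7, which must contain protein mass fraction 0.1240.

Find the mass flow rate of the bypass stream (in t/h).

All 2600×0.097 = 252.2 t/h of protein reaches S7, so S7 = 252.2/0.124 = 2033.9 t/h and vapour = 566.13 t/h.
The evaporator receives (1−α)·2600 of feed at 0.903 water and removes 0.566 of that water:
0.566×0.903×(1−α)×2600 = 566.13
(1−α) = 566.13/1328.9 = 0.4260;  α = 0.5740.
Bypass flow = 0.5740×2600 = 1492.3 t/h.

1492 t/h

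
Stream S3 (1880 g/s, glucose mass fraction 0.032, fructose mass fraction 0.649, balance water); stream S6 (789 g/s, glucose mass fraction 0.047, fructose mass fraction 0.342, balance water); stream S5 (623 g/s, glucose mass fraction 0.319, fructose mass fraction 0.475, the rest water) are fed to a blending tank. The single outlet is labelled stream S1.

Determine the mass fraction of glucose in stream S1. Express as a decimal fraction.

Total flow out = 1880 + 789 + 623 = 3292 g/s.
glucose in = 1880×0.032 + 789×0.047 + 623×0.319 = 295.98 g/s.
glucose mass fraction in S1 = 295.98/3292 = 0.090.

0.090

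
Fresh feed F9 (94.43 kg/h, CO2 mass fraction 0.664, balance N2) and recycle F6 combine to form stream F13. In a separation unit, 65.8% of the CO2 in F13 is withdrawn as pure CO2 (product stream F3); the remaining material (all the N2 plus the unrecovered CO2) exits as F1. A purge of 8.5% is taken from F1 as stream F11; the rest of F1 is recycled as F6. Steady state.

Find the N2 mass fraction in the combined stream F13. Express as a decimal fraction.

0.804

N2 enters only via F9 and leaves only via the purge: 94.43×0.336 = 0.085×(N2 in F1), and the separation unit passes all N2, so N2 in F13 = N2 in F1 = 373.28 kg/h.
CO2 in F13: m_A = 94.43×0.664 + (1−0.085)·(1−0.658)·m_A, so m_A = 62.702/0.6871 = 91.259 kg/h.
F13 = 91.259 + 373.28 = 464.54 kg/h.
N2 fraction in F13 = 373.28/464.54 = 0.804.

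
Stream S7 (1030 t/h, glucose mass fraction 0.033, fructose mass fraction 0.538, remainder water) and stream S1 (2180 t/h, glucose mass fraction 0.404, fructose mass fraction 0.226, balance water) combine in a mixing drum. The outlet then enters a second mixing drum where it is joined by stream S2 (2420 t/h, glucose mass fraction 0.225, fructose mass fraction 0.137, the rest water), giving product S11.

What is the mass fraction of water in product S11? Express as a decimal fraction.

Overall, product flow = 5630 t/h.
water in = 1030×0.429 + 2180×0.370 + 2420×0.638 = 2792.4 t/h.
water fraction in S11 = 0.496.

0.496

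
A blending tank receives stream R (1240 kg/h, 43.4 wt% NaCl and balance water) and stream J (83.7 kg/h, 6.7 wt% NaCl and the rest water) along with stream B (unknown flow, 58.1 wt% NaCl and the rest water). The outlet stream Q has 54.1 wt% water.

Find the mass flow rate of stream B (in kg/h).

Let B be the unknown flow. Total out = 1323.7 + B.
water balance: 779.93 + 0.419·B = 0.541·(1323.7 + B)
(0.419 − 0.541)·B = 0.541×1323.7 − 779.93 = -63.81
B = -63.81 / -0.122 = 523.04 kg/h

523 kg/h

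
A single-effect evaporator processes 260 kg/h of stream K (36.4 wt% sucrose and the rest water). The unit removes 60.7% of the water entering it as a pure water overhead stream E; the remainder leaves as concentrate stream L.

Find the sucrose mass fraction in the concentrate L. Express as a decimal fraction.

sucrose is not removed: 260×0.364 = 94.64 kg/h of sucrose enters L.
water entering = 260×0.636 = 165.36 kg/h; overhead removed = 0.607×165.36 = 100.37 kg/h.
Concentrate = 260 − 100.37 = 159.63 kg/h.
Mass fraction = 94.64/159.63 = 0.593.

0.593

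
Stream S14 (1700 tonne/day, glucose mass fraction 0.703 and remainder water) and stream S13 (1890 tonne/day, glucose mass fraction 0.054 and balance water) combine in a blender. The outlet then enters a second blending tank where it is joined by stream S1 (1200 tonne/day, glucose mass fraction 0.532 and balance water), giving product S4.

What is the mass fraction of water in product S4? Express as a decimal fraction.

Overall, product flow = 4790 tonne/day.
water in = 1700×0.297 + 1890×0.946 + 1200×0.468 = 2854.4 tonne/day.
water fraction in S4 = 0.596.

0.596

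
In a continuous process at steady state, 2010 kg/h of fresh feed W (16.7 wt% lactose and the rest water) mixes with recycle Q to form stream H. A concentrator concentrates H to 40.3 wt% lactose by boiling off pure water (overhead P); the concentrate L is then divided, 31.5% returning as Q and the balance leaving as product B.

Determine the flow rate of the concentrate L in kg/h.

1216 kg/h

Overall lactose balance (none leaves overhead): lactose in fresh feed = lactose in product, i.e. 2010×0.167 = (1−0.315)·L·0.403.
L = 335.67/(0.403×0.685) = 1216 kg/h.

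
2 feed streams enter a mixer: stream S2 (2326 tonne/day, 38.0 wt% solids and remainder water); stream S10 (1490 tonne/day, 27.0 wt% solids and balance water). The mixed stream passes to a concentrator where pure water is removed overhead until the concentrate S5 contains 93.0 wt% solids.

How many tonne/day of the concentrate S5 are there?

1383 tonne/day

solids entering = 2326×0.380 + 1490×0.270 = 1286.2 tonne/day.
All solids reports to S5, so S5 = 1286.2/0.930 = 1383 tonne/day.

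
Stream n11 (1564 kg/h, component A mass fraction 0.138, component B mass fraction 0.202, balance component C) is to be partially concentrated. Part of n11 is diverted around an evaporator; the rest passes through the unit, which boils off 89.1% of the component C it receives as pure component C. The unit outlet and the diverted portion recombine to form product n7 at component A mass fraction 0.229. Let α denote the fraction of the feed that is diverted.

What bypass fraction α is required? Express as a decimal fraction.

All 1564×0.138 = 215.83 kg/h of component A reaches n7, so n7 = 215.83/0.229 = 942.5 kg/h and vapour = 621.5 kg/h.
The evaporator receives (1−α)·1564 of feed at 0.660 component C and removes 0.891 of that component C:
0.891×0.660×(1−α)×1564 = 621.5
(1−α) = 621.5/919.73 = 0.6757;  α = 0.3243.

0.324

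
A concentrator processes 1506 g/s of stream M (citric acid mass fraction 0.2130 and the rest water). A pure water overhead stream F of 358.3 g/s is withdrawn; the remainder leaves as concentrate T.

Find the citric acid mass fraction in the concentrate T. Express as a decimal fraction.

citric acid is not removed: 1506×0.213 = 320.78 g/s of citric acid enters T.
Concentrate = 1506 − 358.3 = 1147.7 g/s.
Mass fraction = 320.78/1147.7 = 0.2795.

0.2795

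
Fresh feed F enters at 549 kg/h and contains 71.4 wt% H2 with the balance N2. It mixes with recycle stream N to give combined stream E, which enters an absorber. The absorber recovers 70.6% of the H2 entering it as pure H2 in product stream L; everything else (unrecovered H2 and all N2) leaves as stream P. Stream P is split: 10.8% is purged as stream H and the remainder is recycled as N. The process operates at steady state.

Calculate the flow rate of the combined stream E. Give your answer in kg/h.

N2 enters only via F and leaves only via the purge: 549×0.286 = 0.108×(N2 in P), and the absorber passes all N2, so N2 in E = N2 in P = 1453.8 kg/h.
H2 in E: m_A = 549×0.714 + (1−0.108)·(1−0.706)·m_A, so m_A = 391.99/0.7378 = 531.32 kg/h.
E = 531.32 + 1453.8 = 1985.2 kg/h.

1985 kg/h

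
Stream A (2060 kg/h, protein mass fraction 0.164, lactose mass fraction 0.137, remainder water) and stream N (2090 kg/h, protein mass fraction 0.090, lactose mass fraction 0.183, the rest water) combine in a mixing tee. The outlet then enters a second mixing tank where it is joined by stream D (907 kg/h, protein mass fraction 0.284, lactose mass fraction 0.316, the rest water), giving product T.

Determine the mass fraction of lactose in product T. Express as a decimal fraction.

Overall, product flow = 5057 kg/h.
lactose in = 2060×0.137 + 2090×0.183 + 907×0.316 = 951.3 kg/h.
lactose fraction in T = 0.188.

0.188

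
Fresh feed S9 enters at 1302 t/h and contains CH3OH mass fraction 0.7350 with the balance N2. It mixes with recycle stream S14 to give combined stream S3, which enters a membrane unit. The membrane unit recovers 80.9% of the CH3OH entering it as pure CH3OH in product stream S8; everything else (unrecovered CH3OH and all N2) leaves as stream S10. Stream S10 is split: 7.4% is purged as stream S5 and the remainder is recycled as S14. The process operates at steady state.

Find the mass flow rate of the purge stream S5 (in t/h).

361.5 t/h

N2 enters only via S9 and leaves only via the purge: 1302×0.265 = 0.074×(N2 in S10), and the membrane unit passes all N2, so N2 in S3 = N2 in S10 = 4662.6 t/h.
CH3OH in S3: m_A = 1302×0.735 + (1−0.074)·(1−0.809)·m_A, so m_A = 956.97/0.8231 = 1162.6 t/h.
S10 = (1−0.809)×1162.6 + 4662.6 = 4884.6 t/h.
Purge S5 = 0.074×4884.6 = 361.46 t/h.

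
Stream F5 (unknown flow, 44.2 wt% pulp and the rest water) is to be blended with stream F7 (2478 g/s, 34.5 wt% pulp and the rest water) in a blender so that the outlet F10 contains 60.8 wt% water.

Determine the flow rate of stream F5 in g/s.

Let F5 be the unknown flow. Total out = 2478 + F5.
water balance: 1623.1 + 0.558·F5 = 0.608·(2478 + F5)
(0.558 − 0.608)·F5 = 0.608×2478 − 1623.1 = -116.47
F5 = -116.47 / -0.050 = 2329.3 g/s

2329 g/s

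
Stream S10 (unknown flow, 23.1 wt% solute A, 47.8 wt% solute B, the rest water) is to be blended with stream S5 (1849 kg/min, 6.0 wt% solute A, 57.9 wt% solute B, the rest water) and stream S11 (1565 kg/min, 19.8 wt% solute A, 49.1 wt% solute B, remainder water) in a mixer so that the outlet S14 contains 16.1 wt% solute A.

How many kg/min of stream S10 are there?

1841 kg/min

Let S10 be the unknown flow. Total out = 3414 + S10.
solute A balance: 420.81 + 0.231·S10 = 0.161·(3414 + S10)
(0.231 − 0.161)·S10 = 0.161×3414 − 420.81 = 128.84
S10 = 128.84 / 0.070 = 1840.6 kg/min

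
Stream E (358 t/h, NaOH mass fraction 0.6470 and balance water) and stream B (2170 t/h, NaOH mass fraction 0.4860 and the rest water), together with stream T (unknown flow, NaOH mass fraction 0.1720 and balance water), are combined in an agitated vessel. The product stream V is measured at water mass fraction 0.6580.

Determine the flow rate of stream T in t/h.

2480 t/h

Let T be the unknown flow. Total out = 2528 + T.
water balance: 1241.8 + 0.828·T = 0.658·(2528 + T)
(0.828 − 0.658)·T = 0.658×2528 − 1241.8 = 421.67
T = 421.67 / 0.170 = 2480.4 t/h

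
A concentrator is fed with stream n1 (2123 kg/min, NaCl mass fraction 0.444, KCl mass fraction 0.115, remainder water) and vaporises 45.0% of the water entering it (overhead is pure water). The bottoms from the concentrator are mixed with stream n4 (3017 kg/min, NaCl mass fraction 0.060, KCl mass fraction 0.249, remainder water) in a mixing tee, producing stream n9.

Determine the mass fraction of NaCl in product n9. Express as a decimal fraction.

0.238

Vapour removed = 0.450×0.441×2123 = 421.31 kg/min; concentrate = 1701.7 kg/min.
NaCl reaching the mixer = 942.61 (from concentrate) + 3017×0.060 = 1123.6 kg/min.
Product flow = 1701.7 + 3017 = 4718.7 kg/min; NaCl fraction = 0.238.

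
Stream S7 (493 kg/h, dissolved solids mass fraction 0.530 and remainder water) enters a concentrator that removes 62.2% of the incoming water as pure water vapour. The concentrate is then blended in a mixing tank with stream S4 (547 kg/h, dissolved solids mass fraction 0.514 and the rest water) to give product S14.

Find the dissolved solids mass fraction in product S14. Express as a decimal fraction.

0.605

Vapour removed = 0.622×0.470×493 = 144.12 kg/h; concentrate = 348.88 kg/h.
dissolved solids reaching the mixer = 261.29 (from concentrate) + 547×0.514 = 542.45 kg/h.
Product flow = 348.88 + 547 = 895.88 kg/h; dissolved solids fraction = 0.605.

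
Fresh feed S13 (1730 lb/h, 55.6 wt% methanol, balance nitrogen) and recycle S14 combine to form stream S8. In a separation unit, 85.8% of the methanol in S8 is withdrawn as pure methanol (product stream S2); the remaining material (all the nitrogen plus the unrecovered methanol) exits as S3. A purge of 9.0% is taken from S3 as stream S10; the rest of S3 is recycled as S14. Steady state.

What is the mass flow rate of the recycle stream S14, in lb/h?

nitrogen enters only via S13 and leaves only via the purge: 1730×0.444 = 0.090×(nitrogen in S3), and the separation unit passes all nitrogen, so nitrogen in S8 = nitrogen in S3 = 8534.7 lb/h.
methanol in S8: m_A = 1730×0.556 + (1−0.090)·(1−0.858)·m_A, so m_A = 961.88/0.8708 = 1104.6 lb/h.
S3 = (1−0.858)×1104.6 + 8534.7 = 8691.5 lb/h.
Recycle S14 = (1−0.090)×8691.5 = 7909.3 lb/h.

7909 lb/h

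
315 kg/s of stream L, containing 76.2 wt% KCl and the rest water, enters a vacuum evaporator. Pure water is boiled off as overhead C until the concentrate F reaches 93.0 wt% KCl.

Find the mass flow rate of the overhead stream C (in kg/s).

56.9 kg/s

KCl is conserved: 315×0.762 = 240.03 kg/s all reports to the concentrate.
Concentrate = 240.03/(target fraction) = 258.1 kg/s.
Overhead = 315 − 258.1 = 56.903 kg/s.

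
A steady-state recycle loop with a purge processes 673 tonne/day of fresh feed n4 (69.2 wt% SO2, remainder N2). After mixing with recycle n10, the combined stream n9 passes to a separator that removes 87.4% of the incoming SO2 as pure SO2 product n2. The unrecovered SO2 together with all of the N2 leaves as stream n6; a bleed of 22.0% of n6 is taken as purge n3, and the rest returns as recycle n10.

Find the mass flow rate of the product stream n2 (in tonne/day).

SO2 in n9: m_A = 673×0.692 + (1−0.220)·(1−0.874)·m_A, so m_A = 465.72/0.9017 = 516.48 tonne/day.
Product n2 = 0.874×516.48 = 451.4 tonne/day.

451.4 tonne/day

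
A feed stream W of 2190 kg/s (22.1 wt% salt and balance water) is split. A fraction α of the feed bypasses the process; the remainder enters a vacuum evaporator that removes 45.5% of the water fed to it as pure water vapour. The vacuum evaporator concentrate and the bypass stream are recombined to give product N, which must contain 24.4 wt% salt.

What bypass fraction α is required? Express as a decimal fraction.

0.734

All 2190×0.221 = 483.99 kg/s of salt reaches N, so N = 483.99/0.244 = 1983.6 kg/s and vapour = 206.43 kg/s.
The evaporator receives (1−α)·2190 of feed at 0.779 water and removes 0.455 of that water:
0.455×0.779×(1−α)×2190 = 206.43
(1−α) = 206.43/776.23 = 0.2659;  α = 0.7341.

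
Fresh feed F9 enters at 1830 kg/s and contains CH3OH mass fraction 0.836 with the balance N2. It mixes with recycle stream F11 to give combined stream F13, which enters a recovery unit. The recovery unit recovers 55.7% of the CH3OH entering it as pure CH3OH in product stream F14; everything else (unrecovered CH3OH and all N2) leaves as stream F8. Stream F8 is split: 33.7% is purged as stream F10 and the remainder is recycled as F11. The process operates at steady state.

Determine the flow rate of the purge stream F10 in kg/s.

N2 enters only via F9 and leaves only via the purge: 1830×0.164 = 0.337×(N2 in F8), and the recovery unit passes all N2, so N2 in F13 = N2 in F8 = 890.56 kg/s.
CH3OH in F13: m_A = 1830×0.836 + (1−0.337)·(1−0.557)·m_A, so m_A = 1529.9/0.7063 = 2166.1 kg/s.
F8 = (1−0.557)×2166.1 + 890.56 = 1850.1 kg/s.
Purge F10 = 0.337×1850.1 = 623.5 kg/s.

623.5 kg/s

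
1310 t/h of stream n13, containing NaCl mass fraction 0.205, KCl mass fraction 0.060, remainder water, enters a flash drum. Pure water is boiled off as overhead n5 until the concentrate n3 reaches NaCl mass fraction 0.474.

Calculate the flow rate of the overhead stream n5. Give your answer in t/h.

743.4 t/h

NaCl is conserved: 1310×0.205 = 268.55 t/h all reports to the concentrate.
Concentrate = 268.55/(target fraction) = 566.56 t/h.
Overhead = 1310 − 566.56 = 743.44 t/h.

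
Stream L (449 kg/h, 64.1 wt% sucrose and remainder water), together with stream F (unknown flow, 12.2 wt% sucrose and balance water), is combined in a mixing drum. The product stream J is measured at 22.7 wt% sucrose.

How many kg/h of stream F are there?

Let F be the unknown flow. Total out = 449 + F.
sucrose balance: 287.81 + 0.122·F = 0.227·(449 + F)
(0.122 − 0.227)·F = 0.227×449 − 287.81 = -185.89
F = -185.89 / -0.105 = 1770.3 kg/h

1770 kg/h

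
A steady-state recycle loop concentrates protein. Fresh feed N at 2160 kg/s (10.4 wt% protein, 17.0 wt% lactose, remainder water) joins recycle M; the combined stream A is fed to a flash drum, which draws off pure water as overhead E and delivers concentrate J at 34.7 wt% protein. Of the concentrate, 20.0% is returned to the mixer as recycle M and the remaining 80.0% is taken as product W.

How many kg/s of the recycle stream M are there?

161.8 kg/s

Overall protein balance (none leaves overhead): protein in fresh feed = protein in product, i.e. 2160×0.104 = (1−0.200)·J·0.347.
J = 224.64/(0.347×0.800) = 809.22 kg/s.
Recycle M = 0.200×809.22 = 161.84 kg/s.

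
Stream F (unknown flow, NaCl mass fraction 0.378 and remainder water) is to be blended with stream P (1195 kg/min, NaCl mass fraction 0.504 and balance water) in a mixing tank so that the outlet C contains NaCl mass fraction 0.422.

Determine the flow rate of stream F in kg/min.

Let F be the unknown flow. Total out = 1195 + F.
NaCl balance: 602.28 + 0.378·F = 0.422·(1195 + F)
(0.378 − 0.422)·F = 0.422×1195 − 602.28 = -97.99
F = -97.99 / -0.044 = 2227 kg/min

2227 kg/min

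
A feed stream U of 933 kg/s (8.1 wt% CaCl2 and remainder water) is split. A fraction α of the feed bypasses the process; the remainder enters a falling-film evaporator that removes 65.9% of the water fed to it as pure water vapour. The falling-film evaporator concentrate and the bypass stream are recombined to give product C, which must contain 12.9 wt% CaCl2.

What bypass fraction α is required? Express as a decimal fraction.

0.386

All 933×0.081 = 75.573 kg/s of CaCl2 reaches C, so C = 75.573/0.129 = 585.84 kg/s and vapour = 347.16 kg/s.
The evaporator receives (1−α)·933 of feed at 0.919 water and removes 0.659 of that water:
0.659×0.919×(1−α)×933 = 347.16
(1−α) = 347.16/565.04 = 0.6144;  α = 0.3856.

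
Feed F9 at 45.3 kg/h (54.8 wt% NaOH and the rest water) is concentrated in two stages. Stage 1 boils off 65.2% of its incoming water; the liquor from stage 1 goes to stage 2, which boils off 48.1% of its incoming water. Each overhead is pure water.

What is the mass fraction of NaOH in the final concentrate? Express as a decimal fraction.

water in feed = 45.3×0.452 = 20.476 kg/h.
After stage 1: water left = (1−0.652)×20.476 = 7.1255; stream total = 31.95 kg/h.
After stage 2: water left = (1−0.481)×7.1255 = 3.6981; final concentrate = 28.523 kg/h.
NaOH fraction = 24.824/28.523 = 0.870.

0.870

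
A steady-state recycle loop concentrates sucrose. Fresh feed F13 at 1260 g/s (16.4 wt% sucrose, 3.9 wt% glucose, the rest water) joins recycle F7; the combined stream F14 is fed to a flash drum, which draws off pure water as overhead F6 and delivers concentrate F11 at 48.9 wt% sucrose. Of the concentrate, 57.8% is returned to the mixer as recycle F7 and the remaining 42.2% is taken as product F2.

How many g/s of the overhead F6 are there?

Overall sucrose balance (none leaves overhead): sucrose in fresh feed = sucrose in product, i.e. 1260×0.164 = (1−0.578)·F11·0.489.
F11 = 206.64/(0.489×0.422) = 1001.4 g/s.
Recycle F7 = 0.578×1001.4 = 578.79 g/s.
Combined feed F14 = 1260 + 578.79 = 1838.8 g/s.
Overhead F6 = F14 − F11 = 1838.8 − 1001.4 = 837.42 g/s.

837.4 g/s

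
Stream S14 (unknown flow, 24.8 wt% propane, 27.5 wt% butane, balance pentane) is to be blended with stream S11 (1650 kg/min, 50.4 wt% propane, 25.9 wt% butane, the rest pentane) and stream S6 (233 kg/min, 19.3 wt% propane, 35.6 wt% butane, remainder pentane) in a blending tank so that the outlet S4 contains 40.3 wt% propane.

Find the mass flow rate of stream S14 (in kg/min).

Let S14 be the unknown flow. Total out = 1883 + S14.
propane balance: 876.57 + 0.248·S14 = 0.403·(1883 + S14)
(0.248 − 0.403)·S14 = 0.403×1883 − 876.57 = -117.72
S14 = -117.72 / -0.155 = 759.48 kg/min

759.5 kg/min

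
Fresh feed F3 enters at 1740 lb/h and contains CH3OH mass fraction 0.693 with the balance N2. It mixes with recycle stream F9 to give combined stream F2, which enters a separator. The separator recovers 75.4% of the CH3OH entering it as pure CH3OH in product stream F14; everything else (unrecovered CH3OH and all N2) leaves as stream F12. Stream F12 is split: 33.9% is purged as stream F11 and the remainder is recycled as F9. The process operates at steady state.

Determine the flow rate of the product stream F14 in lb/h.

1086 lb/h

CH3OH in F2: m_A = 1740×0.693 + (1−0.339)·(1−0.754)·m_A, so m_A = 1205.8/0.8374 = 1440 lb/h.
Product F14 = 0.754×1440 = 1085.7 lb/h.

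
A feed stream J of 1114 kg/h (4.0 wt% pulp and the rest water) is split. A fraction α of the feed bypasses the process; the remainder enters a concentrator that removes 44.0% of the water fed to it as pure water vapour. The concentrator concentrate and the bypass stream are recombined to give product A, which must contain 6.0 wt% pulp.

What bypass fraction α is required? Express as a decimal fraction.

All 1114×0.040 = 44.56 kg/h of pulp reaches A, so A = 44.56/0.060 = 742.67 kg/h and vapour = 371.33 kg/h.
The evaporator receives (1−α)·1114 of feed at 0.960 water and removes 0.440 of that water:
0.440×0.960×(1−α)×1114 = 371.33
(1−α) = 371.33/470.55 = 0.7891;  α = 0.2109.

0.211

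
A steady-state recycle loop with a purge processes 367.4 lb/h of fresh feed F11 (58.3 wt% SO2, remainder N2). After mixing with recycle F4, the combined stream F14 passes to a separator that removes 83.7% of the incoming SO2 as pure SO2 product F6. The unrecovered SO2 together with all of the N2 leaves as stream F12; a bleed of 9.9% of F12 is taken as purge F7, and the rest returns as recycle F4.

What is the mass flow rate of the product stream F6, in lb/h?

210.1 lb/h

SO2 in F14: m_A = 367.4×0.583 + (1−0.099)·(1−0.837)·m_A, so m_A = 214.19/0.8531 = 251.07 lb/h.
Product F6 = 0.837×251.07 = 210.14 lb/h.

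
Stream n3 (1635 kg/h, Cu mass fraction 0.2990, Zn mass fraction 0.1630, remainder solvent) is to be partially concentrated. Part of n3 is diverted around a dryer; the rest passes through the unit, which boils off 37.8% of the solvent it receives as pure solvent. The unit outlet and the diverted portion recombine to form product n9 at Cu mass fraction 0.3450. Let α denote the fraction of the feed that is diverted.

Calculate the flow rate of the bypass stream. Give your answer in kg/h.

563 kg/h

All 1635×0.299 = 488.86 kg/h of Cu reaches n9, so n9 = 488.86/0.345 = 1417 kg/h and vapour = 218 kg/h.
The evaporator receives (1−α)·1635 of feed at 0.538 solvent and removes 0.378 of that solvent:
0.378×0.538×(1−α)×1635 = 218
(1−α) = 218/332.5 = 0.6556;  α = 0.3444.
Bypass flow = 0.3444×1635 = 563.03 kg/h.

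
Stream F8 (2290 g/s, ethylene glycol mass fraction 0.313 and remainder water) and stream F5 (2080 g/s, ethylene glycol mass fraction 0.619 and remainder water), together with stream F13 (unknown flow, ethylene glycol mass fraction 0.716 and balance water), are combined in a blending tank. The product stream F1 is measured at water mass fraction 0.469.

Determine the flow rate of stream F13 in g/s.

Let F13 be the unknown flow. Total out = 4370 + F13.
water balance: 2365.7 + 0.284·F13 = 0.469·(4370 + F13)
(0.284 − 0.469)·F13 = 0.469×4370 − 2365.7 = -316.18
F13 = -316.18 / -0.185 = 1709.1 g/s

1709 g/s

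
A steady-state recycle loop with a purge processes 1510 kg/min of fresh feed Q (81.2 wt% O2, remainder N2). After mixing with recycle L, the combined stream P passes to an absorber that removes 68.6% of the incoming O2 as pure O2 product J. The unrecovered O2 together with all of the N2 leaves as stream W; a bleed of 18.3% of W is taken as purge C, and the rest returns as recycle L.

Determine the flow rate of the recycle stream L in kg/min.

N2 enters only via Q and leaves only via the purge: 1510×0.188 = 0.183×(N2 in W), and the absorber passes all N2, so N2 in P = N2 in W = 1551.3 kg/min.
O2 in P: m_A = 1510×0.812 + (1−0.183)·(1−0.686)·m_A, so m_A = 1226.1/0.7435 = 1649.2 kg/min.
W = (1−0.686)×1649.2 + 1551.3 = 2069.1 kg/min.
Recycle L = (1−0.183)×2069.1 = 1690.5 kg/min.

1690 kg/min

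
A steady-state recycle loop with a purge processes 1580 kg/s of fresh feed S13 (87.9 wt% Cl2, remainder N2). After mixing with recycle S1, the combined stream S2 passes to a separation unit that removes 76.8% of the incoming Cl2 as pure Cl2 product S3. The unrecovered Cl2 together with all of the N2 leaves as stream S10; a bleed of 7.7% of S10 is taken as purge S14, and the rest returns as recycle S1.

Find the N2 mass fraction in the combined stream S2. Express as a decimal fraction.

0.584

N2 enters only via S13 and leaves only via the purge: 1580×0.121 = 0.077×(N2 in S10), and the separation unit passes all N2, so N2 in S2 = N2 in S10 = 2482.9 kg/s.
Cl2 in S2: m_A = 1580×0.879 + (1−0.077)·(1−0.768)·m_A, so m_A = 1388.8/0.7859 = 1767.3 kg/s.
S2 = 1767.3 + 2482.9 = 4250.1 kg/s.
N2 fraction in S2 = 2482.9/4250.1 = 0.584.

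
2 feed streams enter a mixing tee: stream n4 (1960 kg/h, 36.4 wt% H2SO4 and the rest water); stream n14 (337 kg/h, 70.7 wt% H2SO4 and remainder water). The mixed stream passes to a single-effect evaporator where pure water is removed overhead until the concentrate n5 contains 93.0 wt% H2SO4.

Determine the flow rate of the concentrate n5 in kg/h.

1023 kg/h

H2SO4 entering = 1960×0.364 + 337×0.707 = 951.7 kg/h.
All H2SO4 reports to n5, so n5 = 951.7/0.930 = 1023.3 kg/h.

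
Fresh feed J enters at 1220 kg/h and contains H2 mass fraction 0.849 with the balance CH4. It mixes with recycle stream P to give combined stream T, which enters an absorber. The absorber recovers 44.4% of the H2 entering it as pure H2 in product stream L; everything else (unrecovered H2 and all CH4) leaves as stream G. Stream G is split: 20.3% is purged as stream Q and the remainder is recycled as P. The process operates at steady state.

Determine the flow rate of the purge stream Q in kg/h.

CH4 enters only via J and leaves only via the purge: 1220×0.151 = 0.203×(CH4 in G), and the absorber passes all CH4, so CH4 in T = CH4 in G = 907.49 kg/h.
H2 in T: m_A = 1220×0.849 + (1−0.203)·(1−0.444)·m_A, so m_A = 1035.8/0.5569 = 1860 kg/h.
G = (1−0.444)×1860 + 907.49 = 1941.7 kg/h.
Purge Q = 0.203×1941.7 = 394.16 kg/h.

394.2 kg/h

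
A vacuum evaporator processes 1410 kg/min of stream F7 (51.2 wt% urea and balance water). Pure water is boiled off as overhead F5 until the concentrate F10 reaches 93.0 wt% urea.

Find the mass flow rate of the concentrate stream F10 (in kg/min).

urea is conserved: 1410×0.512 = 721.92 kg/min all reports to the concentrate.
Concentrate = 721.92/(target fraction) = 776.26 kg/min.

776.3 kg/min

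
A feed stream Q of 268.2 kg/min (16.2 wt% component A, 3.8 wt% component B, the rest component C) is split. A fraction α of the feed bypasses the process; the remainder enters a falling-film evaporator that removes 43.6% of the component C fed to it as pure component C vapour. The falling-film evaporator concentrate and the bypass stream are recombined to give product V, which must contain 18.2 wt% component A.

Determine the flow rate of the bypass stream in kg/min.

183.7 kg/min

All 268.2×0.162 = 43.448 kg/min of component A reaches V, so V = 43.448/0.182 = 238.73 kg/min and vapour = 29.473 kg/min.
The evaporator receives (1−α)·268.2 of feed at 0.800 component C and removes 0.436 of that component C:
0.436×0.800×(1−α)×268.2 = 29.473
(1−α) = 29.473/93.548 = 0.3151;  α = 0.6849.
Bypass flow = 0.6849×268.2 = 183.7 kg/min.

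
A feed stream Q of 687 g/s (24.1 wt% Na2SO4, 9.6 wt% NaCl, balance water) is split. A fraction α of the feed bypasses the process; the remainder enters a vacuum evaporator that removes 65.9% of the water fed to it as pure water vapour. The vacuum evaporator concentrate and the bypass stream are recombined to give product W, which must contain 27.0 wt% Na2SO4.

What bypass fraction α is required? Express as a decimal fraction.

0.754

All 687×0.241 = 165.57 g/s of Na2SO4 reaches W, so W = 165.57/0.270 = 613.21 g/s and vapour = 73.789 g/s.
The evaporator receives (1−α)·687 of feed at 0.663 water and removes 0.659 of that water:
0.659×0.663×(1−α)×687 = 73.789
(1−α) = 73.789/300.16 = 0.2458;  α = 0.7542.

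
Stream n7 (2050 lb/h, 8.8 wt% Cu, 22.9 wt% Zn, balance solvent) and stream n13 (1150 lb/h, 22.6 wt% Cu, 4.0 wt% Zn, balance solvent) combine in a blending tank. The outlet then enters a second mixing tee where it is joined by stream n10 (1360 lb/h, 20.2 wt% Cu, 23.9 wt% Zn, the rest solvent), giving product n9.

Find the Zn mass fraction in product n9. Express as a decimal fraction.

Overall, product flow = 4560 lb/h.
Zn in = 2050×0.229 + 1150×0.040 + 1360×0.239 = 840.49 lb/h.
Zn fraction in n9 = 0.1843.

0.1843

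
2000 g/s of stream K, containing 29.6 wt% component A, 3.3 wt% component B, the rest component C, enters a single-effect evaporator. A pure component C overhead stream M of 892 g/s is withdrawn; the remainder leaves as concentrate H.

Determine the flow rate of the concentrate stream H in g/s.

1108 g/s

Concentrate = 2000 − 892 = 1108 g/s.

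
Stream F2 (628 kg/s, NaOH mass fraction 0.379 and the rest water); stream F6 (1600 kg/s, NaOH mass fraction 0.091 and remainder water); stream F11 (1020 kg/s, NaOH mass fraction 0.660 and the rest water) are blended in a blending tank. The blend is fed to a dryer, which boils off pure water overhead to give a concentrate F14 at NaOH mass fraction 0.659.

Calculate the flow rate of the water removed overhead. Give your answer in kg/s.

1644 kg/s

NaOH entering = 628×0.379 + 1600×0.091 + 1020×0.660 = 1056.8 kg/s.
All NaOH reports to F14, so F14 = 1056.8/0.659 = 1603.7 kg/s.
Total feed = 3248 kg/s; overhead = 3248 − 1603.7 = 1644.3 kg/s.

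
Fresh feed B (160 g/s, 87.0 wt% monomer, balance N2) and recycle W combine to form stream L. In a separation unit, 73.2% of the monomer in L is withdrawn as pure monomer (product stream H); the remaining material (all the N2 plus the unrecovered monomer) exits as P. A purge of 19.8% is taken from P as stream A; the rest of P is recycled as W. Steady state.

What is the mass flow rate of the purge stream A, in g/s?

N2 enters only via B and leaves only via the purge: 160×0.130 = 0.198×(N2 in P), and the separation unit passes all N2, so N2 in L = N2 in P = 105.05 g/s.
monomer in L: m_A = 160×0.870 + (1−0.198)·(1−0.732)·m_A, so m_A = 139.2/0.7851 = 177.31 g/s.
P = (1−0.732)×177.31 + 105.05 = 152.57 g/s.
Purge A = 0.198×152.57 = 30.209 g/s.

30.21 g/s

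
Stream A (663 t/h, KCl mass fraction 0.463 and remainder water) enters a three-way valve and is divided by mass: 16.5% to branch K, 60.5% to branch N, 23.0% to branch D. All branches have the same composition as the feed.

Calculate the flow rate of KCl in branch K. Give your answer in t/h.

Branch K total = 0.165×663 = 109.4 t/h.
KCl in K = 0.463×109.4 = 50.65 t/h.

50.65 t/h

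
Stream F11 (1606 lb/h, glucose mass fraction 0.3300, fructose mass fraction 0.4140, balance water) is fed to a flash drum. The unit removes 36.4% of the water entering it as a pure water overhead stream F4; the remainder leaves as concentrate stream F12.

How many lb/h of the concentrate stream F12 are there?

1456 lb/h

water entering = 1606×0.256 = 411.14 lb/h; overhead removed = 0.364×411.14 = 149.65 lb/h.
Concentrate = 1606 − 149.65 = 1456.3 lb/h.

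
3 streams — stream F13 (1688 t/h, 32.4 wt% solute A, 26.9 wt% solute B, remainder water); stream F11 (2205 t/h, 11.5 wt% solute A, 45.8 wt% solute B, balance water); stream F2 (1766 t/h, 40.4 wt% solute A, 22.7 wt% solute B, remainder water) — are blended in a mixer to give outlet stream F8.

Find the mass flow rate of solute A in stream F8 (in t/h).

solute A out = solute A in = 1688×0.324 + 2205×0.115 + 1766×0.404 = 1514 t/h.

1514 t/h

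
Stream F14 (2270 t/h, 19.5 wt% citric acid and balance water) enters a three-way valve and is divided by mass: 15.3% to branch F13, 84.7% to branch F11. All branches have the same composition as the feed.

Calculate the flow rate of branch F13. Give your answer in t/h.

347.3 t/h

Branch F13 flow = 0.153×2270 = 347.31 t/h.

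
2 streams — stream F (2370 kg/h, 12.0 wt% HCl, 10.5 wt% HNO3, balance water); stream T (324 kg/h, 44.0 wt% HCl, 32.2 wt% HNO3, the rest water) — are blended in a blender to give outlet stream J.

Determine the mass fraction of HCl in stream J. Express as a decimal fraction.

Total flow out = 2370 + 324 = 2694 kg/h.
HCl in = 2370×0.120 + 324×0.440 = 426.96 kg/h.
HCl mass fraction in J = 426.96/2694 = 0.158.

0.158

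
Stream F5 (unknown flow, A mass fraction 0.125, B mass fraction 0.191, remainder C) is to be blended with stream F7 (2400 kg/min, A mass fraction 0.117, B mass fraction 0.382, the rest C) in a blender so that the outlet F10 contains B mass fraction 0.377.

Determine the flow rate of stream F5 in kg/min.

64.52 kg/min

Let F5 be the unknown flow. Total out = 2400 + F5.
B balance: 916.8 + 0.191·F5 = 0.377·(2400 + F5)
(0.191 − 0.377)·F5 = 0.377×2400 − 916.8 = -12
F5 = -12 / -0.186 = 64.516 kg/min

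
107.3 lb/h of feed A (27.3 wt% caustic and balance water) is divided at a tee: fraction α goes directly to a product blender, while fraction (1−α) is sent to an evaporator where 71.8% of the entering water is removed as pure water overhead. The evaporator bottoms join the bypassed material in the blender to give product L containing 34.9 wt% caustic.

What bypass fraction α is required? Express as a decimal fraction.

0.583

All 107.3×0.273 = 29.293 lb/h of caustic reaches L, so L = 29.293/0.349 = 83.934 lb/h and vapour = 23.366 lb/h.
The evaporator receives (1−α)·107.3 of feed at 0.727 water and removes 0.718 of that water:
0.718×0.727×(1−α)×107.3 = 23.366
(1−α) = 23.366/56.009 = 0.4172;  α = 0.5828.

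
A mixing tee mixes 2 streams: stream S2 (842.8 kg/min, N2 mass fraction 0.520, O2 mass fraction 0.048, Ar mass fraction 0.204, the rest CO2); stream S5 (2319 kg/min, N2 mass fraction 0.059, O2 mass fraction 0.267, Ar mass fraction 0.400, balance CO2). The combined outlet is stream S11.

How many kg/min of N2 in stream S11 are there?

N2 out = N2 in = 842.8×0.520 + 2319×0.059 = 575.08 kg/min.

575.1 kg/min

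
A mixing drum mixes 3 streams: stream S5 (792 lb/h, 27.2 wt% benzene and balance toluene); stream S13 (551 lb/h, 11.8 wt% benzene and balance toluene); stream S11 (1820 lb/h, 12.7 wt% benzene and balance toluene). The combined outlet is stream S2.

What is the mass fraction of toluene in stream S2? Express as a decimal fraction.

Total flow out = 792 + 551 + 1820 = 3163 lb/h.
toluene in = 792×0.728 + 551×0.882 + 1820×0.873 = 2651.4 lb/h.
toluene mass fraction in S2 = 2651.4/3163 = 0.838.

0.838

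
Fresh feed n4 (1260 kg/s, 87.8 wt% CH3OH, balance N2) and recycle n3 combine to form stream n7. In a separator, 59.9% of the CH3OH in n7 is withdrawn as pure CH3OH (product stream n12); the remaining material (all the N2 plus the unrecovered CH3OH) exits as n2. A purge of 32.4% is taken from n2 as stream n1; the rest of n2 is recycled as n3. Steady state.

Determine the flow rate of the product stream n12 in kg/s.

CH3OH in n7: m_A = 1260×0.878 + (1−0.324)·(1−0.599)·m_A, so m_A = 1106.3/0.7289 = 1517.7 kg/s.
Product n12 = 0.599×1517.7 = 909.1 kg/s.

909.1 kg/s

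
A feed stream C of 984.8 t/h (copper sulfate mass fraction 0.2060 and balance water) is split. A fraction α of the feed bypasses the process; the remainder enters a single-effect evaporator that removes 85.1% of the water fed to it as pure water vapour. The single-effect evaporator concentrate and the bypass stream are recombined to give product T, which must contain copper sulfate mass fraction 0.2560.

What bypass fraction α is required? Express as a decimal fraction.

0.711

All 984.8×0.206 = 202.87 t/h of copper sulfate reaches T, so T = 202.87/0.256 = 792.46 t/h and vapour = 192.34 t/h.
The evaporator receives (1−α)·984.8 of feed at 0.794 water and removes 0.851 of that water:
0.851×0.794×(1−α)×984.8 = 192.34
(1−α) = 192.34/665.42 = 0.2891;  α = 0.7109.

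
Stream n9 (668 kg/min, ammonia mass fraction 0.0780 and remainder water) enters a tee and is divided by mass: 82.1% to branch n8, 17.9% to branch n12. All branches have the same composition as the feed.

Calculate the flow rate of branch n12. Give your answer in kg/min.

Branch n12 flow = 0.179×668 = 119.57 kg/min.

119.6 kg/min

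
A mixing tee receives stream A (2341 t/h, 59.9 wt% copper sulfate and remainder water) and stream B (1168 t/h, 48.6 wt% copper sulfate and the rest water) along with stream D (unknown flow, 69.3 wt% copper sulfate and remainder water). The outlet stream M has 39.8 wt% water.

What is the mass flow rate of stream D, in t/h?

Let D be the unknown flow. Total out = 3509 + D.
water balance: 1539.1 + 0.307·D = 0.398·(3509 + D)
(0.307 − 0.398)·D = 0.398×3509 − 1539.1 = -142.51
D = -142.51 / -0.091 = 1566.1 t/h

1566 t/h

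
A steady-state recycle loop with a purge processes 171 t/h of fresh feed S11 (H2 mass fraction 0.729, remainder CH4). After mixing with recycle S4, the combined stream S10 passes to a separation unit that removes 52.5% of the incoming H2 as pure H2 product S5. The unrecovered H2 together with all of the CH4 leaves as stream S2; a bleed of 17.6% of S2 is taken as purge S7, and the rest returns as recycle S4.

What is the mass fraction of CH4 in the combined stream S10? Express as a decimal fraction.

0.562

CH4 enters only via S11 and leaves only via the purge: 171×0.271 = 0.176×(CH4 in S2), and the separation unit passes all CH4, so CH4 in S10 = CH4 in S2 = 263.3 t/h.
H2 in S10: m_A = 171×0.729 + (1−0.176)·(1−0.525)·m_A, so m_A = 124.66/0.6086 = 204.83 t/h.
S10 = 204.83 + 263.3 = 468.13 t/h.
CH4 fraction in S10 = 263.3/468.13 = 0.562.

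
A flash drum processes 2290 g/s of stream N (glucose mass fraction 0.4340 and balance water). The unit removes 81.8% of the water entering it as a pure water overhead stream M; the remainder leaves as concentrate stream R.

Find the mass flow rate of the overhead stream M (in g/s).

water entering = 2290×0.566 = 1296.1 g/s; overhead removed = 0.818×1296.1 = 1060.2 g/s.

1060 g/s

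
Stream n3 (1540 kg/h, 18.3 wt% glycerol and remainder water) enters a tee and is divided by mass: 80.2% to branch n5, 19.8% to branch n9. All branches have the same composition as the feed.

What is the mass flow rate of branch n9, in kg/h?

Branch n9 flow = 0.198×1540 = 304.92 kg/h.

304.9 kg/h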